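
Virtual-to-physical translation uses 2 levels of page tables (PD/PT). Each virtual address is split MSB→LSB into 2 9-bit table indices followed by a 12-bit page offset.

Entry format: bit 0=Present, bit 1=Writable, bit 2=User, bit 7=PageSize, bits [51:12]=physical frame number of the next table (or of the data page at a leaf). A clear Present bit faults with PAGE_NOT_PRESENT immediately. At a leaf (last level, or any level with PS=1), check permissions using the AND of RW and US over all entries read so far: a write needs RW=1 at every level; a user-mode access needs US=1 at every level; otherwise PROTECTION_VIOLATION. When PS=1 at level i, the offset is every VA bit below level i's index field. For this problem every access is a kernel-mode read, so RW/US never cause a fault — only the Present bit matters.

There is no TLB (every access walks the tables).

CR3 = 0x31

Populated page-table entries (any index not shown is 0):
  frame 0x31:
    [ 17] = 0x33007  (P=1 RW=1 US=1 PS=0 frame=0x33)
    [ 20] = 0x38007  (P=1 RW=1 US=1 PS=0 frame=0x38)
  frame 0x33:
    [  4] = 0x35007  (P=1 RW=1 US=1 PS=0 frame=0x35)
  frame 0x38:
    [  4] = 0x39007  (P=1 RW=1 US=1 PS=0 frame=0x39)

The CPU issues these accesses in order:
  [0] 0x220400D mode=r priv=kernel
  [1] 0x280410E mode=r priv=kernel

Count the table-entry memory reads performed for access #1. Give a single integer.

Per-access translation:
#0 VA=0x220400D (r,kernel):
  lvl0: tbl 0x31, slot 17 ⇒ 0x33007 (P1/RW1/US1/PS0)
  lvl1: tbl 0x33, slot 4 ⇒ 0x35007 (P1/RW1/US1/PS0)
  ⇒ phys 0x3500D  [2 reads]
#1 VA=0x280410E (r,kernel):
  lvl0: tbl 0x31, slot 20 ⇒ 0x38007 (P1/RW1/US1/PS0)
  lvl1: tbl 0x38, slot 4 ⇒ 0x39007 (P1/RW1/US1/PS0)
  ⇒ phys 0x3910E  [2 reads]

Entries read for #1: 2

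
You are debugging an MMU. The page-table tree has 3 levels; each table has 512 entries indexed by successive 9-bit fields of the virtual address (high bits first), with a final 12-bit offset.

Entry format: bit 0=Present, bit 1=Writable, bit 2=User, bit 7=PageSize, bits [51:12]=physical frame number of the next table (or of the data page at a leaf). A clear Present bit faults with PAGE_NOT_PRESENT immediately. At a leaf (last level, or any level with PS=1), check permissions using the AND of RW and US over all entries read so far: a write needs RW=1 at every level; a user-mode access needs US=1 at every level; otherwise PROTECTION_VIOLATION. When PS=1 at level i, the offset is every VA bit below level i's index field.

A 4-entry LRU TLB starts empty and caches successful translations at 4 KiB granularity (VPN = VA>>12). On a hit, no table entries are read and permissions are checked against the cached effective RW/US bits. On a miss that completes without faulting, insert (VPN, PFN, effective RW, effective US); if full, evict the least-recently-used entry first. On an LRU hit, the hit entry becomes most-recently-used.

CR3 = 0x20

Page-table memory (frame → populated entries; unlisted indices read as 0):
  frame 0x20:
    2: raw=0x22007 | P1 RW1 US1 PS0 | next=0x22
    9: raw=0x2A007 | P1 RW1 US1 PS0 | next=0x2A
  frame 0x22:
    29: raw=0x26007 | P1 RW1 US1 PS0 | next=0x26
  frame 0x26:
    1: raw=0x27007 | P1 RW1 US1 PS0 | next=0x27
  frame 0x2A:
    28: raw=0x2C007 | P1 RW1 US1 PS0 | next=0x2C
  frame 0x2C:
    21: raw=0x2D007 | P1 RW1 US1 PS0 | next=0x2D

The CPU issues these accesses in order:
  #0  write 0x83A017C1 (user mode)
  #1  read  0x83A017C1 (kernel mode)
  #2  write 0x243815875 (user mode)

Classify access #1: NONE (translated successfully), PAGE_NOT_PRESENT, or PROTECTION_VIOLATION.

Per-access translation:
#0 VA=0x83A017C1 (w,user):
  lvl0: tbl 0x20, slot 2 ⇒ 0x22007 (P1/RW1/US1/PS0)
  lvl1: tbl 0x22, slot 29 ⇒ 0x26007 (P1/RW1/US1/PS0)
  lvl2: tbl 0x26, slot 1 ⇒ 0x27007 (P1/RW1/US1/PS0)
  ✓ 0x277C1  — 3 lookups
#1 VA=0x83A017C1 (r,kernel):
  TLB hit vpn=0x83A01 → PA=0x277C1
#2 VA=0x243815875 (w,user):
  lvl0: tbl 0x20, slot 9 ⇒ 0x2A007 (P1/RW1/US1/PS0)
  lvl1: tbl 0x2A, slot 28 ⇒ 0x2C007 (P1/RW1/US1/PS0)
  lvl2: tbl 0x2C, slot 21 ⇒ 0x2D007 (P1/RW1/US1/PS0)
  ✓ 0x2D875  — 3 lookups

Access #1 fault: NONE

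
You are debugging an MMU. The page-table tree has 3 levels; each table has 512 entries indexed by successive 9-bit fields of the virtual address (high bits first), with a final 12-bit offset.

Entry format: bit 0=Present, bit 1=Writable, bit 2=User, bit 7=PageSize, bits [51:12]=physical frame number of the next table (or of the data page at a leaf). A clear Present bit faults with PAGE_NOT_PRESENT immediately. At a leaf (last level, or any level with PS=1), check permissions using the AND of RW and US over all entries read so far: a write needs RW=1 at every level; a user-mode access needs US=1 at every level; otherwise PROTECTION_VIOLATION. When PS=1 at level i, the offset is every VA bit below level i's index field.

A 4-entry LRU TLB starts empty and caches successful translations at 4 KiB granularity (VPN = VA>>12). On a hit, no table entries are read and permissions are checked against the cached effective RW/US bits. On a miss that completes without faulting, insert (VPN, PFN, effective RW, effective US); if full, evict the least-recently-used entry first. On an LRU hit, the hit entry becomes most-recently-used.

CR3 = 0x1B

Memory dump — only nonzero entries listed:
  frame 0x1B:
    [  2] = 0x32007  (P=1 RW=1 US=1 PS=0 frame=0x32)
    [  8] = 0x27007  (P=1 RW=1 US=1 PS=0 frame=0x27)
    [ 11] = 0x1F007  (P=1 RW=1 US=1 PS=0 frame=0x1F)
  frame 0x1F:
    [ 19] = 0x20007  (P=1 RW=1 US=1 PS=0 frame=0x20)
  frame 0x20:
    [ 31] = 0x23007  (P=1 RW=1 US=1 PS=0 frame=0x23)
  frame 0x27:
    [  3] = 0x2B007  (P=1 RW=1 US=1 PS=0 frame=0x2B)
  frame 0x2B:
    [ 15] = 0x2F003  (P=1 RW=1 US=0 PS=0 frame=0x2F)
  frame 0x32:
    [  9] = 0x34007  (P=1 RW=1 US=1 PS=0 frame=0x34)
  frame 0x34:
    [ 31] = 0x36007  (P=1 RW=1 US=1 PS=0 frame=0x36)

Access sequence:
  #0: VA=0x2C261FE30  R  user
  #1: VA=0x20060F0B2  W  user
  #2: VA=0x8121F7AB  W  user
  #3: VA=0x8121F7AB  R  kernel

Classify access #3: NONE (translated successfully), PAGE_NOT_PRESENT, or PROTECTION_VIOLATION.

Trace:
#0 VA=0x2C261FE30 (r,user):
  lvl0: tbl 0x1B, slot 11 ⇒ 0x1F007 (P1/RW1/US1/PS0)
  lvl1: tbl 0x1F, slot 19 ⇒ 0x20007 (P1/RW1/US1/PS0)
  lvl2: tbl 0x20, slot 31 ⇒ 0x23007 (P1/RW1/US1/PS0)
  ✓ 0x23E30  — 3 lookups
#1 VA=0x20060F0B2 (w,user):
  lvl0: tbl 0x1B, slot 8 ⇒ 0x27007 (P1/RW1/US1/PS0)
  lvl1: tbl 0x27, slot 3 ⇒ 0x2B007 (P1/RW1/US1/PS0)
  lvl2: tbl 0x2B, slot 15 ⇒ 0x2F003 (P1/RW1/US0/PS0)
  → PROTECTION_VIOLATION  (3 entries read)
#2 VA=0x8121F7AB (w,user):
  lvl0: tbl 0x1B, slot 2 ⇒ 0x32007 (P1/RW1/US1/PS0)
  lvl1: tbl 0x32, slot 9 ⇒ 0x34007 (P1/RW1/US1/PS0)
  lvl2: tbl 0x34, slot 31 ⇒ 0x36007 (P1/RW1/US1/PS0)
  ✓ 0x367AB  — 3 lookups
#3 VA=0x8121F7AB (r,kernel):
  TLB hit vpn=0x8121F → PA=0x367AB

Access #3 fault: NONE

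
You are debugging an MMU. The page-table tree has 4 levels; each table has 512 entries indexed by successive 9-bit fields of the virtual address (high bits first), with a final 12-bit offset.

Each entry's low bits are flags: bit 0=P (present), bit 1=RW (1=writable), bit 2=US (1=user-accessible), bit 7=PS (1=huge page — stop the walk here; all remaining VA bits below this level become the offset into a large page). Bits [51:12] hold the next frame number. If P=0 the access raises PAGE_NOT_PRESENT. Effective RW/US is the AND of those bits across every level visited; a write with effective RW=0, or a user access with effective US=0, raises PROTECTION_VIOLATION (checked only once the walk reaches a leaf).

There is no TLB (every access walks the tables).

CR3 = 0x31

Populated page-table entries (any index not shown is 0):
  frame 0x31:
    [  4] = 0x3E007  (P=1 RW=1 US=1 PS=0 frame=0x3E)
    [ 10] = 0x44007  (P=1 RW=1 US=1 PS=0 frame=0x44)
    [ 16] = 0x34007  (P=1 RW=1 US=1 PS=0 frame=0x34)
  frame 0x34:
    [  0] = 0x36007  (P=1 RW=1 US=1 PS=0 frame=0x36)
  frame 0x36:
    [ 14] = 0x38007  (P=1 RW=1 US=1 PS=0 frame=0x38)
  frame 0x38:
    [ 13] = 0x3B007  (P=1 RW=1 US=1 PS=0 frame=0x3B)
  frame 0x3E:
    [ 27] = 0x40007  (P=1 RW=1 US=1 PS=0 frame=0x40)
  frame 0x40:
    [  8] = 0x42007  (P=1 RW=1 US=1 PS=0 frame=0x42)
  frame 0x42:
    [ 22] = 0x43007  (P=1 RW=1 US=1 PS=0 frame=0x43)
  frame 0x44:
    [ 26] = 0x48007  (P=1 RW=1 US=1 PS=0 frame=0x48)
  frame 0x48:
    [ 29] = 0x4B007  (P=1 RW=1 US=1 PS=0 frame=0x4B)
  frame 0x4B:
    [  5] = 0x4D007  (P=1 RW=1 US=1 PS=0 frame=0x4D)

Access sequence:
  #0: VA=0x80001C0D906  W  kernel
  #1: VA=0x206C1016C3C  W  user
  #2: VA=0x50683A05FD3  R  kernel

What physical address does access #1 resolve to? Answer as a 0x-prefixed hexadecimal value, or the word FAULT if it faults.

Walk each access:
#0 VA=0x80001C0D906 (w,kernel):
  lvl0: tbl 0x31, slot 16 ⇒ 0x34007 (P1/RW1/US1/PS0)
  lvl1: tbl 0x34, slot 0 ⇒ 0x36007 (P1/RW1/US1/PS0)
  lvl2: tbl 0x36, slot 14 ⇒ 0x38007 (P1/RW1/US1/PS0)
  lvl3: tbl 0x38, slot 13 ⇒ 0x3B007 (P1/RW1/US1/PS0)
  → PA=0x3B906  (4 entries read)
#1 VA=0x206C1016C3C (w,user):
  lvl0: tbl 0x31, slot 4 ⇒ 0x3E007 (P1/RW1/US1/PS0)
  lvl1: tbl 0x3E, slot 27 ⇒ 0x40007 (P1/RW1/US1/PS0)
  lvl2: tbl 0x40, slot 8 ⇒ 0x42007 (P1/RW1/US1/PS0)
  lvl3: tbl 0x42, slot 22 ⇒ 0x43007 (P1/RW1/US1/PS0)
  → PA=0x43C3C  (4 entries read)
#2 VA=0x50683A05FD3 (r,kernel):
  lvl0: tbl 0x31, slot 10 ⇒ 0x44007 (P1/RW1/US1/PS0)
  lvl1: tbl 0x44, slot 26 ⇒ 0x48007 (P1/RW1/US1/PS0)
  lvl2: tbl 0x48, slot 29 ⇒ 0x4B007 (P1/RW1/US1/PS0)
  lvl3: tbl 0x4B, slot 5 ⇒ 0x4D007 (P1/RW1/US1/PS0)
  → PA=0x4DFD3  (4 entries read)

Access #1 PA: 0x43C3C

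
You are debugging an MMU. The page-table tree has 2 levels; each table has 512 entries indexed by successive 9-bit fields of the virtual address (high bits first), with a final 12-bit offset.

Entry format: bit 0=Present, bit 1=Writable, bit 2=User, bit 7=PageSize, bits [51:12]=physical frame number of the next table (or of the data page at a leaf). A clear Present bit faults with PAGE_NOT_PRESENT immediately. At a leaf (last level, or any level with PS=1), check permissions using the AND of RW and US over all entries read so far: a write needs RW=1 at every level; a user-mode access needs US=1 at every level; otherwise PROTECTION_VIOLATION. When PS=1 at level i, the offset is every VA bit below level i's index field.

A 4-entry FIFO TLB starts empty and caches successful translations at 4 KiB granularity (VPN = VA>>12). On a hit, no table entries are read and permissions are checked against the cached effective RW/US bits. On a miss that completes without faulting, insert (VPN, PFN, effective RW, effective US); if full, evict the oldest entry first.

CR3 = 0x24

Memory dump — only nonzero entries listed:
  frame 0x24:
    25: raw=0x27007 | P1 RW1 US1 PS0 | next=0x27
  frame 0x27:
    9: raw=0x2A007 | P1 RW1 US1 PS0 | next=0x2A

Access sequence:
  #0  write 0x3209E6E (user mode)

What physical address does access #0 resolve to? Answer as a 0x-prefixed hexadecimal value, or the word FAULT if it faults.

Walk each access:
#0 VA=0x3209E6E (w,user):
  L0 @0x24[25] → 0x27007  P=1,RW=1,US=1,PS=0
  L1 @0x27[9] → 0x2A007  P=1,RW=1,US=1,PS=0
  ✓ 0x2AE6E  — 2 lookups

Access #0 PA: 0x2AE6E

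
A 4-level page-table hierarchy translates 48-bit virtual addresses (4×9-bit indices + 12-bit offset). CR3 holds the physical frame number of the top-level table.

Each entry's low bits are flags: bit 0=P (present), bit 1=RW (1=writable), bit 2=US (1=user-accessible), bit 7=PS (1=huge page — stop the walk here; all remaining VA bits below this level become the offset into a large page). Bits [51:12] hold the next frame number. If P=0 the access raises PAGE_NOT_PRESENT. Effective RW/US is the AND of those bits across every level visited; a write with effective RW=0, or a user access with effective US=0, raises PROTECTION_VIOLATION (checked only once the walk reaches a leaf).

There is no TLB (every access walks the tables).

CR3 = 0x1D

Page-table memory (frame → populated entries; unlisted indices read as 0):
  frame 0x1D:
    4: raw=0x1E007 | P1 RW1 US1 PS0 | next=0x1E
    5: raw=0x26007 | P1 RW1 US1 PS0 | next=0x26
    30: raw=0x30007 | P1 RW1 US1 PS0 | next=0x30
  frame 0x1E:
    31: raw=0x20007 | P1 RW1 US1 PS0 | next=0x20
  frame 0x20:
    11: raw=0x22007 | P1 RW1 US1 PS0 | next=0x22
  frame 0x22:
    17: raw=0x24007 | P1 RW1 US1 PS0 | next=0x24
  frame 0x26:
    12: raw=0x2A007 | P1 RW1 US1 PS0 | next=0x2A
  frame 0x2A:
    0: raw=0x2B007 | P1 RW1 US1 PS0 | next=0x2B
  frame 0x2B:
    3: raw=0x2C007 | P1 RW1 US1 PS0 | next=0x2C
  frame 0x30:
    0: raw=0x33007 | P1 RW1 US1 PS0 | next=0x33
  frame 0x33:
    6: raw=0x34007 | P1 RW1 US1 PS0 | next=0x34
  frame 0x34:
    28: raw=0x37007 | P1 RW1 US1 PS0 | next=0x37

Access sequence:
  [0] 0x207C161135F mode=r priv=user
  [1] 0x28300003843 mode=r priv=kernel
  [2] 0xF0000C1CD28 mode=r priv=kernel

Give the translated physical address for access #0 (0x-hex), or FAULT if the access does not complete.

Per-access translation:
#0 VA=0x207C161135F (r,user):
  lvl0: tbl 0x1D, slot 4 ⇒ 0x1E007 (P1/RW1/US1/PS0)
  lvl1: tbl 0x1E, slot 31 ⇒ 0x20007 (P1/RW1/US1/PS0)
  lvl2: tbl 0x20, slot 11 ⇒ 0x22007 (P1/RW1/US1/PS0)
  lvl3: tbl 0x22, slot 17 ⇒ 0x24007 (P1/RW1/US1/PS0)
  → PA=0x2435F  (4 entries read)
#1 VA=0x28300003843 (r,kernel):
  lvl0: tbl 0x1D, slot 5 ⇒ 0x26007 (P1/RW1/US1/PS0)
  lvl1: tbl 0x26, slot 12 ⇒ 0x2A007 (P1/RW1/US1/PS0)
  lvl2: tbl 0x2A, slot 0 ⇒ 0x2B007 (P1/RW1/US1/PS0)
  lvl3: tbl 0x2B, slot 3 ⇒ 0x2C007 (P1/RW1/US1/PS0)
  → PA=0x2C843  (4 entries read)
#2 VA=0xF0000C1CD28 (r,kernel):
  lvl0: tbl 0x1D, slot 30 ⇒ 0x30007 (P1/RW1/US1/PS0)
  lvl1: tbl 0x30, slot 0 ⇒ 0x33007 (P1/RW1/US1/PS0)
  lvl2: tbl 0x33, slot 6 ⇒ 0x34007 (P1/RW1/US1/PS0)
  lvl3: tbl 0x34, slot 28 ⇒ 0x37007 (P1/RW1/US1/PS0)
  → PA=0x37D28  (4 entries read)

Access #0 PA: 0x2435F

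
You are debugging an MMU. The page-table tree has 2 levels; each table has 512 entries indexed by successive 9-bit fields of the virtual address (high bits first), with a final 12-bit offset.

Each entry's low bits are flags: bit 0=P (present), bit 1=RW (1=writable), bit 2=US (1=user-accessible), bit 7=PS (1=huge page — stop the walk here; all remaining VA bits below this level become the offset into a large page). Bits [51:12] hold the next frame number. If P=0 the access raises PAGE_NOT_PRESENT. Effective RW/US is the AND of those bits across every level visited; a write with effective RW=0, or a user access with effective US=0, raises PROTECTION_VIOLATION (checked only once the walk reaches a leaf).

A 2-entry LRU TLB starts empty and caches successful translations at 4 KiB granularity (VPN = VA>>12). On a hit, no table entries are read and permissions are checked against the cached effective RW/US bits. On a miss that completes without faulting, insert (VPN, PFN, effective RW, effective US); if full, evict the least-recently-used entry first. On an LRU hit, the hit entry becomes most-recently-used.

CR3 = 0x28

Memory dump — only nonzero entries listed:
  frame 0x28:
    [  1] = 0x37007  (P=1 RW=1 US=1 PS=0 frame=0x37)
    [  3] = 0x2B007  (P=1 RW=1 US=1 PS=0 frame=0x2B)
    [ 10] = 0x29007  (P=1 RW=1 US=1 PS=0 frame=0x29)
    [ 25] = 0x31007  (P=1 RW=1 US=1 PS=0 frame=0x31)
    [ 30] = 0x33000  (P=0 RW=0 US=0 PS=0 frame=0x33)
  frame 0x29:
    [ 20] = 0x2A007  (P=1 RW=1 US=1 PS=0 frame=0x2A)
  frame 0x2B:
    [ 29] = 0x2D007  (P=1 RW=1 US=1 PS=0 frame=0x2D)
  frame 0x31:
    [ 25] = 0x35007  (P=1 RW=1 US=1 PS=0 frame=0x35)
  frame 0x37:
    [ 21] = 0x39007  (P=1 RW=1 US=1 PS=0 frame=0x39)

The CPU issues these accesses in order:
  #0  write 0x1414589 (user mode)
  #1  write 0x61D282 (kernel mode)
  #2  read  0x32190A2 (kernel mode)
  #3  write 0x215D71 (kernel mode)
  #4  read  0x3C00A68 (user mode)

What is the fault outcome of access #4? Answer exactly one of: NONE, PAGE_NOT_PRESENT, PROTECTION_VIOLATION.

Walk each access:
#0 VA=0x1414589 (w,user):
  lvl0: tbl 0x28, slot 10 ⇒ 0x29007 (P1/RW1/US1/PS0)
  lvl1: tbl 0x29, slot 20 ⇒ 0x2A007 (P1/RW1/US1/PS0)
  ⇒ phys 0x2A589  [2 reads]
#1 VA=0x61D282 (w,kernel):
  lvl0: tbl 0x28, slot 3 ⇒ 0x2B007 (P1/RW1/US1/PS0)
  lvl1: tbl 0x2B, slot 29 ⇒ 0x2D007 (P1/RW1/US1/PS0)
  ⇒ phys 0x2D282  [2 reads]
#2 VA=0x32190A2 (r,kernel):
  lvl0: tbl 0x28, slot 25 ⇒ 0x31007 (P1/RW1/US1/PS0)
  lvl1: tbl 0x31, slot 25 ⇒ 0x35007 (P1/RW1/US1/PS0)
  ⇒ phys 0x350A2  [2 reads]
#3 VA=0x215D71 (w,kernel):
  lvl0: tbl 0x28, slot 1 ⇒ 0x37007 (P1/RW1/US1/PS0)
  lvl1: tbl 0x37, slot 21 ⇒ 0x39007 (P1/RW1/US1/PS0)
  ⇒ phys 0x39D71  [2 reads]
#4 VA=0x3C00A68 (r,user):
  lvl0: tbl 0x28, slot 30 ⇒ 0x33000 (P0/RW0/US0/PS0)
  → PAGE_NOT_PRESENT  (1 entries read)

Access #4 fault: PAGE_NOT_PRESENT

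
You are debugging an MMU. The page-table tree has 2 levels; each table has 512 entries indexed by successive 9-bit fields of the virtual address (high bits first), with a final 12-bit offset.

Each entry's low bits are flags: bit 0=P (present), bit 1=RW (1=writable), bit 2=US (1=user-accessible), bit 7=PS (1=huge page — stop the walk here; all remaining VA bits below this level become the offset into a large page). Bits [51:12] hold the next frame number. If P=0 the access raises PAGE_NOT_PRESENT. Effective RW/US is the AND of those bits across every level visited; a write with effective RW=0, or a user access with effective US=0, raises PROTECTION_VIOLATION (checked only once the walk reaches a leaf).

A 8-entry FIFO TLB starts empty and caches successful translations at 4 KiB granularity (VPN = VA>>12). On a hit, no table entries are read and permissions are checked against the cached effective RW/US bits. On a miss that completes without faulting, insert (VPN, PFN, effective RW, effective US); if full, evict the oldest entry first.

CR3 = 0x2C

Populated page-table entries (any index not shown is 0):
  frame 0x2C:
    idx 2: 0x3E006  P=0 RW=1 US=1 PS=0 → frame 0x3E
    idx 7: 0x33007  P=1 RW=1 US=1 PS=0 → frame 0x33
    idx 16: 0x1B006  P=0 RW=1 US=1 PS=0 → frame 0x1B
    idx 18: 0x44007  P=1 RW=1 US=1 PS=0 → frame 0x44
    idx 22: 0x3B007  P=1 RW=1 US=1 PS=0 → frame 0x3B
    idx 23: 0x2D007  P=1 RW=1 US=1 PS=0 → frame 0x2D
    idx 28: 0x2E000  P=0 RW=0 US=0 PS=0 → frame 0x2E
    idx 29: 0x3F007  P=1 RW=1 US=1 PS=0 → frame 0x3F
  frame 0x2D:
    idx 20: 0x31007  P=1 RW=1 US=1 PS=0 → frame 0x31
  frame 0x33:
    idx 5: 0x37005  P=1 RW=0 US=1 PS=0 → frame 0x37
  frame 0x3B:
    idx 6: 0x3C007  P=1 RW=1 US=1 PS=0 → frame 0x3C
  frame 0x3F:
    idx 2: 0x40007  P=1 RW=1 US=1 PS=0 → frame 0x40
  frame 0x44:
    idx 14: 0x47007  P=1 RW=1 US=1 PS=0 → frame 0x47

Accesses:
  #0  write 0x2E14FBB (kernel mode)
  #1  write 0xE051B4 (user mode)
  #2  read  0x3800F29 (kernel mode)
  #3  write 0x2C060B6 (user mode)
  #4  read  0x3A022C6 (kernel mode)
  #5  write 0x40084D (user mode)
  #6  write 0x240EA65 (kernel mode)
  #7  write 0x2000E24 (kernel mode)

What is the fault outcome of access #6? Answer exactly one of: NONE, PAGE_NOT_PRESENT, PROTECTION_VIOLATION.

Walk each access:
#0 VA=0x2E14FBB (w,kernel):
  lvl0: tbl 0x2C, slot 23 ⇒ 0x2D007 (P1/RW1/US1/PS0)
  lvl1: tbl 0x2D, slot 20 ⇒ 0x31007 (P1/RW1/US1/PS0)
  ⇒ phys 0x31FBB  [2 reads]
#1 VA=0xE051B4 (w,user):
  lvl0: tbl 0x2C, slot 7 ⇒ 0x33007 (P1/RW1/US1/PS0)
  lvl1: tbl 0x33, slot 5 ⇒ 0x37005 (P1/RW0/US1/PS0)
  ⇒ fault: PROTECTION_VIOLATION  — 2 lookups
#2 VA=0x3800F29 (r,kernel):
  lvl0: tbl 0x2C, slot 28 ⇒ 0x2E000 (P0/RW0/US0/PS0)
  ⇒ fault: PAGE_NOT_PRESENT  — 1 lookups
#3 VA=0x2C060B6 (w,user):
  lvl0: tbl 0x2C, slot 22 ⇒ 0x3B007 (P1/RW1/US1/PS0)
  lvl1: tbl 0x3B, slot 6 ⇒ 0x3C007 (P1/RW1/US1/PS0)
  ⇒ phys 0x3C0B6  [2 reads]
#4 VA=0x3A022C6 (r,kernel):
  lvl0: tbl 0x2C, slot 29 ⇒ 0x3F007 (P1/RW1/US1/PS0)
  lvl1: tbl 0x3F, slot 2 ⇒ 0x40007 (P1/RW1/US1/PS0)
  ⇒ phys 0x402C6  [2 reads]
#5 VA=0x40084D (w,user):
  lvl0: tbl 0x2C, slot 2 ⇒ 0x3E006 (P0/RW1/US1/PS0)
  ⇒ fault: PAGE_NOT_PRESENT  — 1 lookups
#6 VA=0x240EA65 (w,kernel):
  lvl0: tbl 0x2C, slot 18 ⇒ 0x44007 (P1/RW1/US1/PS0)
  lvl1: tbl 0x44, slot 14 ⇒ 0x47007 (P1/RW1/US1/PS0)
  ⇒ phys 0x47A65  [2 reads]
#7 VA=0x2000E24 (w,kernel):
  lvl0: tbl 0x2C, slot 16 ⇒ 0x1B006 (P0/RW1/US1/PS0)
  ⇒ fault: PAGE_NOT_PRESENT  — 1 lookups

Access #6 fault: NONE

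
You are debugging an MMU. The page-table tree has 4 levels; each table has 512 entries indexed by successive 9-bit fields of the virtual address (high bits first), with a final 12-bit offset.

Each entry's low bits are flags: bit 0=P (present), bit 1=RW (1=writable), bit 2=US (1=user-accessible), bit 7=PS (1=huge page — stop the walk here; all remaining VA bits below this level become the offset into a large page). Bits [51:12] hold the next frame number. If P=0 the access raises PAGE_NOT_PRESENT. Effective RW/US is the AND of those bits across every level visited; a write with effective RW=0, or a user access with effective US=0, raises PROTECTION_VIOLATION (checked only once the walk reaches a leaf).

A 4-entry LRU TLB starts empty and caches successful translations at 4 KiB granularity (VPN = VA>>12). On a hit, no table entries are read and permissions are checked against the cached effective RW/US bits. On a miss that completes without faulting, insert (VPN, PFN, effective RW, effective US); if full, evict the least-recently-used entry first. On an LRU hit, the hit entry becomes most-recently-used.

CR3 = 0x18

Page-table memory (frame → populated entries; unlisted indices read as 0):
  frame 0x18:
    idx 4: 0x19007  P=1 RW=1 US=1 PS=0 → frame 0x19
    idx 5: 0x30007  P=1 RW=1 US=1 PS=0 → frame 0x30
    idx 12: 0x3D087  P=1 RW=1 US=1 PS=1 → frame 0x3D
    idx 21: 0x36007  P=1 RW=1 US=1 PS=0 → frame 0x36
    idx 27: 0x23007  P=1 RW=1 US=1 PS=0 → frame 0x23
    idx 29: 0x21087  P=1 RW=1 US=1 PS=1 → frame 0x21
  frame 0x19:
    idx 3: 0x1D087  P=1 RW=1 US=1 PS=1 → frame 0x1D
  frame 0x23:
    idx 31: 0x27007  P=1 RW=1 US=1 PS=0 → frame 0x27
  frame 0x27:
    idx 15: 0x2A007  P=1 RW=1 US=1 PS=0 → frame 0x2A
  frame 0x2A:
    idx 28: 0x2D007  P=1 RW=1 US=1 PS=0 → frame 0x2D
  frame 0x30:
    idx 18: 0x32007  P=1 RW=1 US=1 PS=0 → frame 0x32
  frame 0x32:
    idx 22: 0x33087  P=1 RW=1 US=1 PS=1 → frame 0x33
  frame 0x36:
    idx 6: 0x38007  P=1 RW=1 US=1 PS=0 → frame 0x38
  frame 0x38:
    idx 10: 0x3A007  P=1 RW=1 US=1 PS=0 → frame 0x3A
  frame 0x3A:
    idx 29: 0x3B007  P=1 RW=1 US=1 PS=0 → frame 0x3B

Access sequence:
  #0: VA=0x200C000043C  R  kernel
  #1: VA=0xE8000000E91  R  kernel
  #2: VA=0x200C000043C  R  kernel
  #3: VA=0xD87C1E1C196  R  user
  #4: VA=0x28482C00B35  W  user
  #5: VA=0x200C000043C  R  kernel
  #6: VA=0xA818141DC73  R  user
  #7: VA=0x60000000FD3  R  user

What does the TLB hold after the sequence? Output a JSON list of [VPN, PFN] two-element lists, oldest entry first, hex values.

Trace:
#0 VA=0x200C000043C (r,kernel):
  lvl0: tbl 0x18, slot 4 ⇒ 0x19007 (P1/RW1/US1/PS0)
  lvl1: tbl 0x19, slot 3 ⇒ 0x1D087 (P1/RW1/US1/PS1)
  ⇒ phys 0x1D43C (huge @L1)  [2 reads]
#1 VA=0xE8000000E91 (r,kernel):
  lvl0: tbl 0x18, slot 29 ⇒ 0x21087 (P1/RW1/US1/PS1)
  ⇒ phys 0x21E91 (huge @L0)  [1 reads]
#2 VA=0x200C000043C (r,kernel):
  TLB hit vpn=0x200C0000 → PA=0x1D43C
#3 VA=0xD87C1E1C196 (r,user):
  lvl0: tbl 0x18, slot 27 ⇒ 0x23007 (P1/RW1/US1/PS0)
  lvl1: tbl 0x23, slot 31 ⇒ 0x27007 (P1/RW1/US1/PS0)
  lvl2: tbl 0x27, slot 15 ⇒ 0x2A007 (P1/RW1/US1/PS0)
  lvl3: tbl 0x2A, slot 28 ⇒ 0x2D007 (P1/RW1/US1/PS0)
  ⇒ phys 0x2D196  [4 reads]
#4 VA=0x28482C00B35 (w,user):
  lvl0: tbl 0x18, slot 5 ⇒ 0x30007 (P1/RW1/US1/PS0)
  lvl1: tbl 0x30, slot 18 ⇒ 0x32007 (P1/RW1/US1/PS0)
  lvl2: tbl 0x32, slot 22 ⇒ 0x33087 (P1/RW1/US1/PS1)
  ⇒ phys 0x33B35 (huge @L2)  [3 reads]
#5 VA=0x200C000043C (r,kernel):
  TLB hit vpn=0x200C0000 → PA=0x1D43C
#6 VA=0xA818141DC73 (r,user):
  lvl0: tbl 0x18, slot 21 ⇒ 0x36007 (P1/RW1/US1/PS0)
  lvl1: tbl 0x36, slot 6 ⇒ 0x38007 (P1/RW1/US1/PS0)
  lvl2: tbl 0x38, slot 10 ⇒ 0x3A007 (P1/RW1/US1/PS0)
  lvl3: tbl 0x3A, slot 29 ⇒ 0x3B007 (P1/RW1/US1/PS0)
  ⇒ phys 0x3BC73  [4 reads]
#7 VA=0x60000000FD3 (r,user):
  lvl0: tbl 0x18, slot 12 ⇒ 0x3D087 (P1/RW1/US1/PS1)
  ⇒ phys 0x3DFD3 (huge @L0)  [1 reads]

TLB: [["0x28482C00", "0x33"], ["0x200C0000", "0x1D"], ["0xA818141D", "0x3B"], ["0x60000000", "0x3D"]]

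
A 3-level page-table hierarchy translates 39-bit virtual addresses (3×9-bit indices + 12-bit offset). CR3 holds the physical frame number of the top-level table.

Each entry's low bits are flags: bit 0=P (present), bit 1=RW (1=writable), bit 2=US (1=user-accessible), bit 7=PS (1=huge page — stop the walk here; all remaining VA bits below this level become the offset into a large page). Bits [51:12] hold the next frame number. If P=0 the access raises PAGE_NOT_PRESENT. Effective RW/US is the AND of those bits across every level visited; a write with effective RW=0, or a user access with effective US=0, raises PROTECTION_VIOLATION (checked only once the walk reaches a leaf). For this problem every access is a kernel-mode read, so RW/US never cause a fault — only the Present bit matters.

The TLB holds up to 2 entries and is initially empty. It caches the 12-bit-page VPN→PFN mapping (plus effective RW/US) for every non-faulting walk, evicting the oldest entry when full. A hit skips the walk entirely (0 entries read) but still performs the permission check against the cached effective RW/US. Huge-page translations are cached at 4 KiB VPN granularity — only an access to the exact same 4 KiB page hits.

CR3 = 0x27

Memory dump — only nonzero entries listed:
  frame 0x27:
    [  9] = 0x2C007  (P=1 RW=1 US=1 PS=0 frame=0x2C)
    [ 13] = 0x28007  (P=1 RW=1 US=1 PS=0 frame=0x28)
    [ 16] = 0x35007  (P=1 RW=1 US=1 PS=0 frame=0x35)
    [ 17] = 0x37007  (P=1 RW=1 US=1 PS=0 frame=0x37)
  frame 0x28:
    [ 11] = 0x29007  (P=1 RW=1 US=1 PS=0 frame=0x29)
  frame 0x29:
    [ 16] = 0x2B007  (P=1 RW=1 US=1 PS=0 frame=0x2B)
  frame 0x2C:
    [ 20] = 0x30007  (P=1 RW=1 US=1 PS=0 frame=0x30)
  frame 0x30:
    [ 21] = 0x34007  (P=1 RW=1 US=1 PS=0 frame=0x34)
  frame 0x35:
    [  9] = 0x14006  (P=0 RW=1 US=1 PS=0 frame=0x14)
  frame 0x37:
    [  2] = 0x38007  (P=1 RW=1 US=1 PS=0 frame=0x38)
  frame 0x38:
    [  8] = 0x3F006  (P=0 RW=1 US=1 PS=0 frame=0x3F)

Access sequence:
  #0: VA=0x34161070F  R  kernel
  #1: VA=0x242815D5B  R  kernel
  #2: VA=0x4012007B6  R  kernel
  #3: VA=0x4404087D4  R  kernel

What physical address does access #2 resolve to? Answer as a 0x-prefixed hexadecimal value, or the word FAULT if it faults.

Trace:
#0 VA=0x34161070F (r,kernel):
  L0: frame=0x27 idx=13 entry=0x28007 [P=1 RW=1 US=1 PS=0]
  L1: frame=0x28 idx=11 entry=0x29007 [P=1 RW=1 US=1 PS=0]
  L2: frame=0x29 idx=16 entry=0x2B007 [P=1 RW=1 US=1 PS=0]
  → PA=0x2B70F  (3 entries read)
#1 VA=0x242815D5B (r,kernel):
  L0: frame=0x27 idx=9 entry=0x2C007 [P=1 RW=1 US=1 PS=0]
  L1: frame=0x2C idx=20 entry=0x30007 [P=1 RW=1 US=1 PS=0]
  L2: frame=0x30 idx=21 entry=0x34007 [P=1 RW=1 US=1 PS=0]
  → PA=0x34D5B  (3 entries read)
#2 VA=0x4012007B6 (r,kernel):
  L0: frame=0x27 idx=16 entry=0x35007 [P=1 RW=1 US=1 PS=0]
  L1: frame=0x35 idx=9 entry=0x14006 [P=0 RW=1 US=1 PS=0]
  ⇒ fault: PAGE_NOT_PRESENT  — 2 lookups
#3 VA=0x4404087D4 (r,kernel):
  L0: frame=0x27 idx=17 entry=0x37007 [P=1 RW=1 US=1 PS=0]
  L1: frame=0x37 idx=2 entry=0x38007 [P=1 RW=1 US=1 PS=0]
  L2: frame=0x38 idx=8 entry=0x3F006 [P=0 RW=1 US=1 PS=0]
  ⇒ fault: PAGE_NOT_PRESENT  — 3 lookups

Access #2 PA: FAULT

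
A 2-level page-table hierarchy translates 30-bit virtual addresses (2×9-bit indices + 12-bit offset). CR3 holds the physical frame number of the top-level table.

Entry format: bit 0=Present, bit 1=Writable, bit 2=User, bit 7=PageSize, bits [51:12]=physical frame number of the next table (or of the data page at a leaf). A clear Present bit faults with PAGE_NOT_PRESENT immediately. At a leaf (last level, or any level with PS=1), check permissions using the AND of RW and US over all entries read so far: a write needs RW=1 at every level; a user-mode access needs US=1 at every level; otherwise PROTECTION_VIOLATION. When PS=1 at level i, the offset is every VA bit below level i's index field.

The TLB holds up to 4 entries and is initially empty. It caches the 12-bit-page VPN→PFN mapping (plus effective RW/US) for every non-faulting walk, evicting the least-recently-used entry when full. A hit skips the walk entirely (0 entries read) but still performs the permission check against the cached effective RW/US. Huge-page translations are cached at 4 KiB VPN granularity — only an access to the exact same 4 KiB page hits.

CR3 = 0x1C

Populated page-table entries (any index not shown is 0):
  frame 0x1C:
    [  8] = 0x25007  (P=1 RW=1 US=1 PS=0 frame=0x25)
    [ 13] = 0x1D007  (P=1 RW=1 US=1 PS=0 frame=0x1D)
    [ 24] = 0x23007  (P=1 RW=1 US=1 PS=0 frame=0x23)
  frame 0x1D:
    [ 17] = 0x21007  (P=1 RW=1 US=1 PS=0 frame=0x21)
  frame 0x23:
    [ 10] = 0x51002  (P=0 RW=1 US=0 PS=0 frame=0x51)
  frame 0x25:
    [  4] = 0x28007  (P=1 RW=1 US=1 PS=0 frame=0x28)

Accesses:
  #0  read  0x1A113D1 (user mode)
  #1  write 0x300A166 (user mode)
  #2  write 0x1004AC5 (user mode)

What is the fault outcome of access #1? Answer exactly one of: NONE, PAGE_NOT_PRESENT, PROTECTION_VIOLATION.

Trace:
#0 VA=0x1A113D1 (r,user):
  lvl0: tbl 0x1C, slot 13 ⇒ 0x1D007 (P1/RW1/US1/PS0)
  lvl1: tbl 0x1D, slot 17 ⇒ 0x21007 (P1/RW1/US1/PS0)
  ⇒ phys 0x213D1  [2 reads]
#1 VA=0x300A166 (w,user):
  lvl0: tbl 0x1C, slot 24 ⇒ 0x23007 (P1/RW1/US1/PS0)
  lvl1: tbl 0x23, slot 10 ⇒ 0x51002 (P0/RW1/US0/PS0)
  ✗ PAGE_NOT_PRESENT  [2 reads]
#2 VA=0x1004AC5 (w,user):
  lvl0: tbl 0x1C, slot 8 ⇒ 0x25007 (P1/RW1/US1/PS0)
  lvl1: tbl 0x25, slot 4 ⇒ 0x28007 (P1/RW1/US1/PS0)
  ⇒ phys 0x28AC5  [2 reads]

Access #1 fault: PAGE_NOT_PRESENT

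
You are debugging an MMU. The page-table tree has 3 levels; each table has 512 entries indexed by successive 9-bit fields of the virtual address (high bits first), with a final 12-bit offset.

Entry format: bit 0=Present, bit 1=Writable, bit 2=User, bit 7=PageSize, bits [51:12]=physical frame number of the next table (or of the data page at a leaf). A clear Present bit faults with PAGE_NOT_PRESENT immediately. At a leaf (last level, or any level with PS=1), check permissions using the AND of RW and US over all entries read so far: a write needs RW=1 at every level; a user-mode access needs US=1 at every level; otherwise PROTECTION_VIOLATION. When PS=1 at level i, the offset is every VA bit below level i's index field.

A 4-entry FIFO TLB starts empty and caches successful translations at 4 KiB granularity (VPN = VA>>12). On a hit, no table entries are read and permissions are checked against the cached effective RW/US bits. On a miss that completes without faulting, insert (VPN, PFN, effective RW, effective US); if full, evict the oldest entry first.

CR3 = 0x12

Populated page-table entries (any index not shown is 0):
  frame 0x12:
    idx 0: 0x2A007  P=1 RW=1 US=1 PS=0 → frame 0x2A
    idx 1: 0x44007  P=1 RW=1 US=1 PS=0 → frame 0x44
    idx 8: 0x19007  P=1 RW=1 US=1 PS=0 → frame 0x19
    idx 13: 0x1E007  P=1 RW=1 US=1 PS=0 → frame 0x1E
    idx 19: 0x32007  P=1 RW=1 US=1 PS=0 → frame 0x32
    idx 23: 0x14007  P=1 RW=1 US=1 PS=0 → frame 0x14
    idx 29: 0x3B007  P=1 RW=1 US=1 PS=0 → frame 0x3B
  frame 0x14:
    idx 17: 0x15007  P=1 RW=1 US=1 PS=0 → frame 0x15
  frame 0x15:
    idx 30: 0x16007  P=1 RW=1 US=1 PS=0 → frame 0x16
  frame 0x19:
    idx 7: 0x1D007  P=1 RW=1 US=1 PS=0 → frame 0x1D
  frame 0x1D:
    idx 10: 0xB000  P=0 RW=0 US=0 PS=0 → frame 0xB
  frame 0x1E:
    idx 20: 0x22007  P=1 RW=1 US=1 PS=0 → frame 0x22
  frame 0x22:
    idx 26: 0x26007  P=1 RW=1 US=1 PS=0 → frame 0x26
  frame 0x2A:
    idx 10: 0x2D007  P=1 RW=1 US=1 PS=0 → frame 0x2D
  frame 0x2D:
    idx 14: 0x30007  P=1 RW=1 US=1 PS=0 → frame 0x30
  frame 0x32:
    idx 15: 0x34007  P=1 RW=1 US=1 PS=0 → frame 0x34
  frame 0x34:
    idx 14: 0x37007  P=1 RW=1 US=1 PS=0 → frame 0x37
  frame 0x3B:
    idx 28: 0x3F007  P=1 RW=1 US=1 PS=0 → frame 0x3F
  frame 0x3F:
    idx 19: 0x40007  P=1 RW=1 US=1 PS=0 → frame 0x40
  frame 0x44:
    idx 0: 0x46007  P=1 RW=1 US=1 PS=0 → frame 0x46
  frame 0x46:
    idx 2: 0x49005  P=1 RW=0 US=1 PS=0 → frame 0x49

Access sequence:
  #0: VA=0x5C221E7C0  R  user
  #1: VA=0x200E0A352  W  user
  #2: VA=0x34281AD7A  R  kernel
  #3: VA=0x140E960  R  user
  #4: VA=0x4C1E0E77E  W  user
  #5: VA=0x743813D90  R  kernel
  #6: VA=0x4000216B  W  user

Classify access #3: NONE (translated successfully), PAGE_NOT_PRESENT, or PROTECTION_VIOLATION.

Walk each access:
#0 VA=0x5C221E7C0 (r,user):
  lvl0: tbl 0x12, slot 23 ⇒ 0x14007 (P1/RW1/US1/PS0)
  lvl1: tbl 0x14, slot 17 ⇒ 0x15007 (P1/RW1/US1/PS0)
  lvl2: tbl 0x15, slot 30 ⇒ 0x16007 (P1/RW1/US1/PS0)
  ✓ 0x167C0  — 3 lookups
#1 VA=0x200E0A352 (w,user):
  lvl0: tbl 0x12, slot 8 ⇒ 0x19007 (P1/RW1/US1/PS0)
  lvl1: tbl 0x19, slot 7 ⇒ 0x1D007 (P1/RW1/US1/PS0)
  lvl2: tbl 0x1D, slot 10 ⇒ 0xB000 (P0/RW0/US0/PS0)
  ✗ PAGE_NOT_PRESENT  [3 reads]
#2 VA=0x34281AD7A (r,kernel):
  lvl0: tbl 0x12, slot 13 ⇒ 0x1E007 (P1/RW1/US1/PS0)
  lvl1: tbl 0x1E, slot 20 ⇒ 0x22007 (P1/RW1/US1/PS0)
  lvl2: tbl 0x22, slot 26 ⇒ 0x26007 (P1/RW1/US1/PS0)
  ✓ 0x26D7A  — 3 lookups
#3 VA=0x140E960 (r,user):
  lvl0: tbl 0x12, slot 0 ⇒ 0x2A007 (P1/RW1/US1/PS0)
  lvl1: tbl 0x2A, slot 10 ⇒ 0x2D007 (P1/RW1/US1/PS0)
  lvl2: tbl 0x2D, slot 14 ⇒ 0x30007 (P1/RW1/US1/PS0)
  ✓ 0x30960  — 3 lookups
#4 VA=0x4C1E0E77E (w,user):
  lvl0: tbl 0x12, slot 19 ⇒ 0x32007 (P1/RW1/US1/PS0)
  lvl1: tbl 0x32, slot 15 ⇒ 0x34007 (P1/RW1/US1/PS0)
  lvl2: tbl 0x34, slot 14 ⇒ 0x37007 (P1/RW1/US1/PS0)
  ✓ 0x3777E  — 3 lookups
#5 VA=0x743813D90 (r,kernel):
  lvl0: tbl 0x12, slot 29 ⇒ 0x3B007 (P1/RW1/US1/PS0)
  lvl1: tbl 0x3B, slot 28 ⇒ 0x3F007 (P1/RW1/US1/PS0)
  lvl2: tbl 0x3F, slot 19 ⇒ 0x40007 (P1/RW1/US1/PS0)
  ✓ 0x40D90  — 3 lookups
#6 VA=0x4000216B (w,user):
  lvl0: tbl 0x12, slot 1 ⇒ 0x44007 (P1/RW1/US1/PS0)
  lvl1: tbl 0x44, slot 0 ⇒ 0x46007 (P1/RW1/US1/PS0)
  lvl2: tbl 0x46, slot 2 ⇒ 0x49005 (P1/RW0/US1/PS0)
  ✗ PROTECTION_VIOLATION  [3 reads]

Access #3 fault: NONE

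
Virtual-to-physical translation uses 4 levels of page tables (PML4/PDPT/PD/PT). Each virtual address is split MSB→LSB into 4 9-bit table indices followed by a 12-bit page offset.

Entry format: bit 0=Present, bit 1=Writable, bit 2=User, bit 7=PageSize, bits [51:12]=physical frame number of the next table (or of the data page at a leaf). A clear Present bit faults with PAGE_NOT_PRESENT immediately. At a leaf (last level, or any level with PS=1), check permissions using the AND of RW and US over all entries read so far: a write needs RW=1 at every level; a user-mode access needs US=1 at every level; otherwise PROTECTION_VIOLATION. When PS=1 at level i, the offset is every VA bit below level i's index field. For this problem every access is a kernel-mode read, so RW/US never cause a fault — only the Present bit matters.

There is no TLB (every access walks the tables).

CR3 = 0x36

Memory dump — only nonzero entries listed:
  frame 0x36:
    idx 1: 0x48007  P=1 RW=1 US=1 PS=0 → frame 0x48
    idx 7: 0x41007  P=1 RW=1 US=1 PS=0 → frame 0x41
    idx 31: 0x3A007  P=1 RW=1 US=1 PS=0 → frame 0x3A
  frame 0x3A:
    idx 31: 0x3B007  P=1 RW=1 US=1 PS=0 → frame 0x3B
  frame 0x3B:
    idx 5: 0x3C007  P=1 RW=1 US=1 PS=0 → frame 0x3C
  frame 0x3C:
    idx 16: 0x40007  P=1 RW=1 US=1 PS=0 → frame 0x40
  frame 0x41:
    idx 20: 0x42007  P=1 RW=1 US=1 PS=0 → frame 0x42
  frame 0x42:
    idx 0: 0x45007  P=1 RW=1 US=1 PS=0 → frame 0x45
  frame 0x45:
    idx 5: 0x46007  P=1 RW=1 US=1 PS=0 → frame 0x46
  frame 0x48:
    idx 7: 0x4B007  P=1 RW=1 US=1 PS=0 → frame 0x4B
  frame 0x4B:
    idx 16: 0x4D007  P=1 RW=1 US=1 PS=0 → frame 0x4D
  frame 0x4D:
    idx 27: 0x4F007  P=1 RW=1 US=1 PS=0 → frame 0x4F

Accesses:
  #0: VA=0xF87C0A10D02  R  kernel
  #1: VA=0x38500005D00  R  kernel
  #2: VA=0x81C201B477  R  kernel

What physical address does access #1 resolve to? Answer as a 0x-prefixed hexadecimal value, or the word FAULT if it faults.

Trace:
#0 VA=0xF87C0A10D02 (r,kernel):
  L0: frame=0x36 idx=31 entry=0x3A007 [P=1 RW=1 US=1 PS=0]
  L1: frame=0x3A idx=31 entry=0x3B007 [P=1 RW=1 US=1 PS=0]
  L2: frame=0x3B idx=5 entry=0x3C007 [P=1 RW=1 US=1 PS=0]
  L3: frame=0x3C idx=16 entry=0x40007 [P=1 RW=1 US=1 PS=0]
  → PA=0x40D02  (4 entries read)
#1 VA=0x38500005D00 (r,kernel):
  L0: frame=0x36 idx=7 entry=0x41007 [P=1 RW=1 US=1 PS=0]
  L1: frame=0x41 idx=20 entry=0x42007 [P=1 RW=1 US=1 PS=0]
  L2: frame=0x42 idx=0 entry=0x45007 [P=1 RW=1 US=1 PS=0]
  L3: frame=0x45 idx=5 entry=0x46007 [P=1 RW=1 US=1 PS=0]
  → PA=0x46D00  (4 entries read)
#2 VA=0x81C201B477 (r,kernel):
  L0: frame=0x36 idx=1 entry=0x48007 [P=1 RW=1 US=1 PS=0]
  L1: frame=0x48 idx=7 entry=0x4B007 [P=1 RW=1 US=1 PS=0]
  L2: frame=0x4B idx=16 entry=0x4D007 [P=1 RW=1 US=1 PS=0]
  L3: frame=0x4D idx=27 entry=0x4F007 [P=1 RW=1 US=1 PS=0]
  → PA=0x4F477  (4 entries read)

Access #1 PA: 0x46D00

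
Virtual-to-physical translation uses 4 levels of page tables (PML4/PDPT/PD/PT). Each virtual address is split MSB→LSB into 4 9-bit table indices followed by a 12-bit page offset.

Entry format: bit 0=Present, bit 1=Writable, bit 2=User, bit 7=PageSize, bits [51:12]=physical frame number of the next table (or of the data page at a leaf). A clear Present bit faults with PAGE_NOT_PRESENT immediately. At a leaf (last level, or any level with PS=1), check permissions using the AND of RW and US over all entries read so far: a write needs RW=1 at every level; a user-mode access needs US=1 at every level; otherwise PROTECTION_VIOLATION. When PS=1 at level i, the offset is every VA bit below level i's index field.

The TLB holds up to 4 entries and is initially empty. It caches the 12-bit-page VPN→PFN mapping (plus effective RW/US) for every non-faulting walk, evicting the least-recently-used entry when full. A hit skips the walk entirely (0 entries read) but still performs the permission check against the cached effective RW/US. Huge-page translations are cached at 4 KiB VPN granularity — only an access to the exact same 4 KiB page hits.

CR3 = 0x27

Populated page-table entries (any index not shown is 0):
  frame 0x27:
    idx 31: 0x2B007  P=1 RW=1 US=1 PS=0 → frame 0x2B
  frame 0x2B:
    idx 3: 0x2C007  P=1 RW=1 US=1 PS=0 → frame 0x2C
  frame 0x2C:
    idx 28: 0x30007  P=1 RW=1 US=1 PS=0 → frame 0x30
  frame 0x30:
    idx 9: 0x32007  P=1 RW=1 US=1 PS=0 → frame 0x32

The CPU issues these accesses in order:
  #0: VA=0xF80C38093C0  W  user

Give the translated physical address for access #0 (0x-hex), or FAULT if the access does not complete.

Walk each access:
#0 VA=0xF80C38093C0 (w,user):
  [0] read 0x27 idx=31: raw=0x2B007 flags P=1 W=1 U=1 S=0
  [1] read 0x2B idx=3: raw=0x2C007 flags P=1 W=1 U=1 S=0
  [2] read 0x2C idx=28: raw=0x30007 flags P=1 W=1 U=1 S=0
  [3] read 0x30 idx=9: raw=0x32007 flags P=1 W=1 U=1 S=0
  → PA=0x323C0  (4 entries read)

Access #0 PA: 0x323C0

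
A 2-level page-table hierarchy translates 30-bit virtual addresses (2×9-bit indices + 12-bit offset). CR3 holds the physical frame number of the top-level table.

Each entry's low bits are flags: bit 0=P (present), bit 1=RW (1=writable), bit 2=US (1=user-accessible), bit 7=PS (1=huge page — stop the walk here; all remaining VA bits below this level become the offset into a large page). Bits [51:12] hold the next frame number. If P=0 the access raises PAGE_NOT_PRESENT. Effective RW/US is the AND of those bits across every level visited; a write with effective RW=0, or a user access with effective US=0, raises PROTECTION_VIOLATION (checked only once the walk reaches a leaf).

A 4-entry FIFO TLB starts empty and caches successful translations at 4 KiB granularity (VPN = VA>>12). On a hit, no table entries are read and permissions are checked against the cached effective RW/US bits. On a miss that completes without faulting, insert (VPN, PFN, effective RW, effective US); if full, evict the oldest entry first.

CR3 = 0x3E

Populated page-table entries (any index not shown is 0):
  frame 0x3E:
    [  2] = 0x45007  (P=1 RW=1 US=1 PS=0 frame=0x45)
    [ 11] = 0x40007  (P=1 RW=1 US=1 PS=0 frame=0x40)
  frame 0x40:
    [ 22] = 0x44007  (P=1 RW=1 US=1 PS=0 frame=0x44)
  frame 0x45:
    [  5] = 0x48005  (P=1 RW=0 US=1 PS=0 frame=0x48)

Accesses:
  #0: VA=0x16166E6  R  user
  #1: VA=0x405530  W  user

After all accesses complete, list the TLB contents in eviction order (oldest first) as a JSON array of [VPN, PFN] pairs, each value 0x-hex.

Walk each access:
#0 VA=0x16166E6 (r,user):
  L0 @0x3E[11] → 0x40007  P=1,RW=1,US=1,PS=0
  L1 @0x40[22] → 0x44007  P=1,RW=1,US=1,PS=0
  → PA=0x446E6  (2 entries read)
#1 VA=0x405530 (w,user):
  L0 @0x3E[2] → 0x45007  P=1,RW=1,US=1,PS=0
  L1 @0x45[5] → 0x48005  P=1,RW=0,US=1,PS=0
  → PROTECTION_VIOLATION  (2 entries read)

TLB: [["0x1616", "0x44"]]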